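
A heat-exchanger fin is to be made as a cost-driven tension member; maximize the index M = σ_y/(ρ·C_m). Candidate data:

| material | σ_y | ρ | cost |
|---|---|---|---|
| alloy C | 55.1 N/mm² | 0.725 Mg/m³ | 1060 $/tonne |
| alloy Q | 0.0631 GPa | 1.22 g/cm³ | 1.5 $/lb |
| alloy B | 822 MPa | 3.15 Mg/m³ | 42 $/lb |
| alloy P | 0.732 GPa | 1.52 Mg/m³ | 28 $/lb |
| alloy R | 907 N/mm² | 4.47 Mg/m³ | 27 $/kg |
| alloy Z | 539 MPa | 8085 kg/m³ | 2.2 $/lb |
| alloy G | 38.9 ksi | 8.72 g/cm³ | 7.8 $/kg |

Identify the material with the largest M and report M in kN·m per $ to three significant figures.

alloy C, M = 71.7 kN·m per $

Normalizing units and computing the index:
  alloy C: σ_y = 55.10 MPa, ρ = 725.0 kg/m³, cost = 1.060 $/kg
  alloy Q: σ_y = 63.10 MPa, ρ = 1220 kg/m³, cost = 3.307 $/kg
  alloy B: σ_y = 822.0 MPa, ρ = 3150 kg/m³, cost = 92.59 $/kg
  alloy P: σ_y = 732.0 MPa, ρ = 1520 kg/m³, cost = 61.73 $/kg
  alloy R: σ_y = 907.0 MPa, ρ = 4470 kg/m³, cost = 27.00 $/kg
  alloy Z: σ_y = 539.0 MPa, ρ = 8085 kg/m³, cost = 4.850 $/kg
  alloy G: σ_y = 268.2 MPa, ρ = 8720 kg/m³, cost = 7.800 $/kg
  alloy C: M = 71.7 kN·m per $
  alloy Q: M = 15.6 kN·m per $
  alloy Z: M = 13.7 kN·m per $
  alloy P: M = 7.80 kN·m per $
  alloy R: M = 7.52 kN·m per $
  alloy G: M = 3.94 kN·m per $
  alloy B: M = 2.82 kN·m per $
Highest index: alloy C.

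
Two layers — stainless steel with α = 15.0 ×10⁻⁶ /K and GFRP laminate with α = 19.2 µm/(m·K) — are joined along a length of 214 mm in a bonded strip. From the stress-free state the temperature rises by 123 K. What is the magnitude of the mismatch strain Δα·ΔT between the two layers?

5.17×10⁻⁴

Δα = |15.0 − 19.2|×10⁻⁶/K = 4.20×10⁻⁶/K.
Mismatch strain = Δα·ΔT = 4.20×10⁻⁶ × 123.0 = 5.17×10⁻⁴.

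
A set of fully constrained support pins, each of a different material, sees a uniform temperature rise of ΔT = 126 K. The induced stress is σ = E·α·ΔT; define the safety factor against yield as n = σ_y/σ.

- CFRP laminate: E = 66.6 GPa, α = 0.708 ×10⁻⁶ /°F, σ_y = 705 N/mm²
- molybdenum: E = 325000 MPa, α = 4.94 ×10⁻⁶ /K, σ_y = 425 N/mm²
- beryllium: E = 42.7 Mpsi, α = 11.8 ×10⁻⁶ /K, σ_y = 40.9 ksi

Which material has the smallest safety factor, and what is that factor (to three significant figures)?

Per material, after unit conversion:
  CFRP laminate: E = 66.60, α = 1.27, σ_y = 705.0 → σ = 10.7 MPa, n = 65.9
  molybdenum: E = 325.0, α = 4.94, σ_y = 425.0 → σ = 202 MPa, n = 2.10
  beryllium: E = 294.4, α = 11.8, σ_y = 282.0 → σ = 438 MPa, n = 0.644
The minimum is beryllium at n = 0.644.

beryllium, n = 0.644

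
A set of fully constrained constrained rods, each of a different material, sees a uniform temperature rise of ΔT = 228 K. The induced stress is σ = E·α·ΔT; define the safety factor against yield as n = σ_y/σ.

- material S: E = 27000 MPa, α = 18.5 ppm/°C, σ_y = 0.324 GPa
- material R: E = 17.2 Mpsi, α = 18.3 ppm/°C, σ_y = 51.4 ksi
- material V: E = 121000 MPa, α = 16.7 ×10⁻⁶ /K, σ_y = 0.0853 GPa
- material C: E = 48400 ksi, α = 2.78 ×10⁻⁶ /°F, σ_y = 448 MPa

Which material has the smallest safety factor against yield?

material V

Converting E to GPa, α to ×10⁻⁶/K, σ_y to MPa, then σ and n for each:
  material S: E = 27.00, α = 18.5, σ_y = 324.0 → σ = 114 MPa, n = 2.84
  material R: E = 118.6, α = 18.3, σ_y = 354.4 → σ = 495 MPa, n = 0.716
  material V: E = 121.0, α = 16.7, σ_y = 85.30 → σ = 461 MPa, n = 0.185
  material C: E = 333.7, α = 5.00, σ_y = 448.0 → σ = 381 MPa, n = 1.18
Smallest n: material V with n = 0.185.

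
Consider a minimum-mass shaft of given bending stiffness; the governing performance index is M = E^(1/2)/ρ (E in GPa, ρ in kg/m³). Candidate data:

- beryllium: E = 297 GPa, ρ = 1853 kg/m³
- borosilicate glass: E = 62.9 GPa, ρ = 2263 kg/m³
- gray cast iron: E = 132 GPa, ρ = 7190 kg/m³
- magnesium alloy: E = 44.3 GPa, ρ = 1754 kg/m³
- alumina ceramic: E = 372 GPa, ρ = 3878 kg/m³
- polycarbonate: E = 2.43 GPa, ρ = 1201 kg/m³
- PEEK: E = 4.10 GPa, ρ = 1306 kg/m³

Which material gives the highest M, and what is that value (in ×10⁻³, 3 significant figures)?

Evaluate M for each candidate:
  beryllium: M = 9.30×10⁻³
  alumina ceramic: M = 4.97×10⁻³
  magnesium alloy: M = 3.79×10⁻³
  borosilicate glass: M = 3.50×10⁻³
  gray cast iron: M = 1.60×10⁻³
  PEEK: M = 1.55×10⁻³
  polycarbonate: M = 1.30×10⁻³
Beryllium ranks first.

beryllium, M = 9.30×10⁻³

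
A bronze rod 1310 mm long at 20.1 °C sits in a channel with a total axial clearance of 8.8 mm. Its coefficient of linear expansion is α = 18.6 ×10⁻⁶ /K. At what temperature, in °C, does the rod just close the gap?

381 °C

α·L₀·ΔT = 8.8 mm ⇒ ΔT = 8.8 / (18.6×10⁻⁶ × 1310.0) = 361.2 K.
T = 20.1 + 361.2 = 381.3 °C.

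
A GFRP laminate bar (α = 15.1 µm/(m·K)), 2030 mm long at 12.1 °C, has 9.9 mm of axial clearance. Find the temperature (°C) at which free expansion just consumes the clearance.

335 °C

α·L₀·ΔT = 9.9 mm ⇒ ΔT = 9.9 / (15.1×10⁻⁶ × 2030.0) = 323.0 K.
T = 12.1 + 323.0 = 335.1 °C.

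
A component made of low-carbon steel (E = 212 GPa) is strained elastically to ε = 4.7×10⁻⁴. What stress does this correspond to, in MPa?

99.6 MPa

σ = E·ε = 212000 MPa × 4.7×10⁻⁴ = 99.6 MPa.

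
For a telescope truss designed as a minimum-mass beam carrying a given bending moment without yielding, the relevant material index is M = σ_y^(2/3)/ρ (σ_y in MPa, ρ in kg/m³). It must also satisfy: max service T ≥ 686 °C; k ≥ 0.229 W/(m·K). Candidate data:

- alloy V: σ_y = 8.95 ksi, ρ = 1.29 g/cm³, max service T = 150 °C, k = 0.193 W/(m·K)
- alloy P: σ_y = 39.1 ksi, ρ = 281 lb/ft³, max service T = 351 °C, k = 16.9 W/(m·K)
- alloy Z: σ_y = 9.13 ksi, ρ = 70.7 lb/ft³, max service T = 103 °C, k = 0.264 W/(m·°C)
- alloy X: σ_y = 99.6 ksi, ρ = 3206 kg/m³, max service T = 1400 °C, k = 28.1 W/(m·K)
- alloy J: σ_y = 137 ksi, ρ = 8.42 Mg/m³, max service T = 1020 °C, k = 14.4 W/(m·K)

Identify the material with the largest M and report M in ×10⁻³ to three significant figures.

Screen on constraints: max service T ≥ 686 °C; k ≥ 0.229 W/(m·K). Survivors: alloy X, alloy J.
Normalizing units and computing the index:
  alloy X: σ_y = 686.7 MPa, ρ = 3206 kg/m³
  alloy J: σ_y = 944.6 MPa, ρ = 8420 kg/m³
  alloy X: M = 24.3×10⁻³
  alloy J: M = 11.4×10⁻³
The maximum is for alloy X.

alloy X, M = 24.3×10⁻³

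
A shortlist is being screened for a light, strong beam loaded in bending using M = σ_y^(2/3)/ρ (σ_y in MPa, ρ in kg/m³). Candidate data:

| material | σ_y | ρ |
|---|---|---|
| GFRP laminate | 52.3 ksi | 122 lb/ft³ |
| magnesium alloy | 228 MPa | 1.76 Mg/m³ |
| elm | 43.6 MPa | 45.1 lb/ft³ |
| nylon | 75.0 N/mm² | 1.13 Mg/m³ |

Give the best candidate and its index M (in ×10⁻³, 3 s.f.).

After converting to SI:
  GFRP laminate: σ_y = 360.6 MPa, ρ = 1954 kg/m³
  magnesium alloy: σ_y = 228.0 MPa, ρ = 1760 kg/m³
  elm: σ_y = 43.60 MPa, ρ = 722.4 kg/m³
  nylon: σ_y = 75.00 MPa, ρ = 1130 kg/m³
  GFRP laminate: M = 25.9×10⁻³
  magnesium alloy: M = 21.2×10⁻³
  elm: M = 17.1×10⁻³
  nylon: M = 15.7×10⁻³
GFRP laminate ranks first.

GFRP laminate, M = 25.9×10⁻³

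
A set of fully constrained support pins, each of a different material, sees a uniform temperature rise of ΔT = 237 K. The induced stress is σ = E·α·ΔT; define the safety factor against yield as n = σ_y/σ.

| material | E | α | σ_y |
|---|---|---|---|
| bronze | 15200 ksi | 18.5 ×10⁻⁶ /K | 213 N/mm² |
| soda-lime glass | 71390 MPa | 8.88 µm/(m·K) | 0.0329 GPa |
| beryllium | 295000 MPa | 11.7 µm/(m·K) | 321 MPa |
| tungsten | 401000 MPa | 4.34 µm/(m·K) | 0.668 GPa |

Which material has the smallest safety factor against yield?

soda-lime glass

Converting E to GPa, α to ×10⁻⁶/K, σ_y to MPa, then σ and n for each:
  bronze: E = 104.8, α = 18.5, σ_y = 213.0 → σ = 459 MPa, n = 0.464
  soda-lime glass: E = 71.39, α = 8.88, σ_y = 32.90 → σ = 150 MPa, n = 0.219
  beryllium: E = 295.0, α = 11.7, σ_y = 321.0 → σ = 818 MPa, n = 0.392
  tungsten: E = 401.0, α = 4.34, σ_y = 668.0 → σ = 412 MPa, n = 1.62
The minimum is soda-lime glass at n = 0.219.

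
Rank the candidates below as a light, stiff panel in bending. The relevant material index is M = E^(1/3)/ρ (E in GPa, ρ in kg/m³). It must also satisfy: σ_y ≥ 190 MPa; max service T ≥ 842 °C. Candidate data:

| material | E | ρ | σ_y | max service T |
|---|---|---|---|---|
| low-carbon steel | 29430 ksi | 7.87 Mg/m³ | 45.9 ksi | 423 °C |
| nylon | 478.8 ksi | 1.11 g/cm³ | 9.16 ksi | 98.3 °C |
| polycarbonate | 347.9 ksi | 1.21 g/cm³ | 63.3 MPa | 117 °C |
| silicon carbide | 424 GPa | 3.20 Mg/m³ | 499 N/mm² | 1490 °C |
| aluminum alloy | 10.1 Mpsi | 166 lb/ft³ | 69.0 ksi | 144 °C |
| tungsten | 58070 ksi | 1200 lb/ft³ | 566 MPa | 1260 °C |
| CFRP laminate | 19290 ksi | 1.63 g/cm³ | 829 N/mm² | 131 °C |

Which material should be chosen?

Screen on constraints: σ_y ≥ 190 MPa; max service T ≥ 842 °C. Survivors: silicon carbide, tungsten.
After converting to SI:
  silicon carbide: E = 424.0 GPa, ρ = 3200 kg/m³
  tungsten: E = 400.4 GPa, ρ = 19220 kg/m³
  silicon carbide: M = 2.35×10⁻³
  tungsten: M = 0.383×10⁻³
Silicon carbide ranks first.

silicon carbide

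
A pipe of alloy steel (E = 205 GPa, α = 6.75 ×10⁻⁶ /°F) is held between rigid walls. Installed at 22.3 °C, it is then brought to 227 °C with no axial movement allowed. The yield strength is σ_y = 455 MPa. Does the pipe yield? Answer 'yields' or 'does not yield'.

yields

α = 6.75×10⁻⁶/°F × 9/5 = 12.1×10⁻⁶/K.
ΔT = 204.7 K. Constrained thermal stress σ = E·α·ΔT = 205.0×10³ MPa × 12.1×10⁻⁶ × 204.7 = 510 MPa (compressive).
Compare to σ_y = 455 MPa: σ ≥ σ_y, so it yields.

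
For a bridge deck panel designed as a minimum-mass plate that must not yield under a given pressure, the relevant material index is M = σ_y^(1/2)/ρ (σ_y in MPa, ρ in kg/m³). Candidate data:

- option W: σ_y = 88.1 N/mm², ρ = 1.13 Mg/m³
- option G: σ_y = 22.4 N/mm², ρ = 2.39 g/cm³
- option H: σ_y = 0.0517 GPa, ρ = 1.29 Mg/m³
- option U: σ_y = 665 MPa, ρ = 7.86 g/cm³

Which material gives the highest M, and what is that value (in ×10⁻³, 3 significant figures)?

Putting every candidate on a common basis:
  option W: σ_y = 88.10 MPa, ρ = 1130 kg/m³
  option G: σ_y = 22.40 MPa, ρ = 2390 kg/m³
  option H: σ_y = 51.70 MPa, ρ = 1290 kg/m³
  option U: σ_y = 665.0 MPa, ρ = 7860 kg/m³
  option W: M = 8.31×10⁻³
  option H: M = 5.57×10⁻³
  option U: M = 3.28×10⁻³
  option G: M = 1.98×10⁻³
Highest index: option W.

option W, M = 8.31×10⁻³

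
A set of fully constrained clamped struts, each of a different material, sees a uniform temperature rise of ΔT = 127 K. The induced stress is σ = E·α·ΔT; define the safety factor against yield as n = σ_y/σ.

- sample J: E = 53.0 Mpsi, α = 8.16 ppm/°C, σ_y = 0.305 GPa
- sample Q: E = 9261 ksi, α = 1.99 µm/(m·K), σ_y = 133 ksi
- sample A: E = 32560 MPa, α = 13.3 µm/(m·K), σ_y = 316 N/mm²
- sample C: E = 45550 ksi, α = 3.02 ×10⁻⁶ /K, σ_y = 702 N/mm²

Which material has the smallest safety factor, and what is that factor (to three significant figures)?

Per material, after unit conversion:
  sample J: E = 365.4, α = 8.16, σ_y = 305.0 → σ = 379 MPa, n = 0.805
  sample Q: E = 63.85, α = 1.99, σ_y = 917.0 → σ = 16.1 MPa, n = 56.8
  sample A: E = 32.56, α = 13.3, σ_y = 316.0 → σ = 55.0 MPa, n = 5.75
  sample C: E = 314.1, α = 3.02, σ_y = 702.0 → σ = 120 MPa, n = 5.83
Sample J has the lowest safety factor, n = 0.805.

sample J, n = 0.805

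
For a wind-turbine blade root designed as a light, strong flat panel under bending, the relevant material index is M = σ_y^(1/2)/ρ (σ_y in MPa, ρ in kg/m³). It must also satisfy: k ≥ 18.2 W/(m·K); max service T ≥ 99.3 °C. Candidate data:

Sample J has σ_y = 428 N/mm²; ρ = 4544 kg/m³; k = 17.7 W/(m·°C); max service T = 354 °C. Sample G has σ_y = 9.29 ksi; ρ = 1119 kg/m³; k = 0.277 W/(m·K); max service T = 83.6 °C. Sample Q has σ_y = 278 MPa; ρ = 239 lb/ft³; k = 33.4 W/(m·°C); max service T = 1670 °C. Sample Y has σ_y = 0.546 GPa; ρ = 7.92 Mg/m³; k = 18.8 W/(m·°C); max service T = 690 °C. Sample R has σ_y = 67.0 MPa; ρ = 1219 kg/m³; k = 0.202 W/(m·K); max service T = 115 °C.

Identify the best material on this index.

sample Q

Screen on constraints: k ≥ 18.2 W/(m·K); max service T ≥ 99.3 °C. Survivors: sample Q, sample Y.
After converting to SI:
  sample Q: σ_y = 278.0 MPa, ρ = 3828 kg/m³
  sample Y: σ_y = 546.0 MPa, ρ = 7920 kg/m³
  sample Q: M = 4.36×10⁻³
  sample Y: M = 2.95×10⁻³
The maximum is for sample Q.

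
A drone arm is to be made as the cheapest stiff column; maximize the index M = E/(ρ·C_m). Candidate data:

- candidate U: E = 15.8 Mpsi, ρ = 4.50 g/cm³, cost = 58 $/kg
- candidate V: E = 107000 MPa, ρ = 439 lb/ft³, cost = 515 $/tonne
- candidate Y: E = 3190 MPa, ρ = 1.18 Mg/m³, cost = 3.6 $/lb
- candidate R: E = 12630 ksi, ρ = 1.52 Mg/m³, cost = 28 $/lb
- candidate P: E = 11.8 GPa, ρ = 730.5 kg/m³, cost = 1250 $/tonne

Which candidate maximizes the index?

Normalizing units and computing the index:
  candidate U: E = 108.9 GPa, ρ = 4500 kg/m³, cost = 58.00 $/kg
  candidate V: E = 107.0 GPa, ρ = 7032 kg/m³, cost = 0.5150 $/kg
  candidate Y: E = 3.190 GPa, ρ = 1180 kg/m³, cost = 7.937 $/kg
  candidate R: E = 87.08 GPa, ρ = 1520 kg/m³, cost = 61.73 $/kg
  candidate P: E = 11.80 GPa, ρ = 730.5 kg/m³, cost = 1.250 $/kg
  candidate V: M = 29.5 MN·m per $
  candidate P: M = 12.9 MN·m per $
  candidate R: M = 0.928 MN·m per $
  candidate U: M = 0.417 MN·m per $
  candidate Y: M = 0.341 MN·m per $
The maximum is for candidate V.

candidate V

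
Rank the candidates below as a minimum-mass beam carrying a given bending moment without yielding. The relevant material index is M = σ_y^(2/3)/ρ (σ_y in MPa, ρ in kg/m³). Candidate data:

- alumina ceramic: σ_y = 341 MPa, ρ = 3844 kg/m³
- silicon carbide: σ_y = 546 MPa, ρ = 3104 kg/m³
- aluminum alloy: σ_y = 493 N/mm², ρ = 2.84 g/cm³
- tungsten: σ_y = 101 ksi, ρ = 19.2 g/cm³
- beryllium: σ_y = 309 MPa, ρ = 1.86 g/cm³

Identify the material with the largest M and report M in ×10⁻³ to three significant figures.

beryllium, M = 24.6×10⁻³

Normalizing units and computing the index:
  alumina ceramic: σ_y = 341.0 MPa, ρ = 3844 kg/m³
  silicon carbide: σ_y = 546.0 MPa, ρ = 3104 kg/m³
  aluminum alloy: σ_y = 493.0 MPa, ρ = 2840 kg/m³
  tungsten: σ_y = 696.4 MPa, ρ = 19200 kg/m³
  beryllium: σ_y = 309.0 MPa, ρ = 1860 kg/m³
  beryllium: M = 24.6×10⁻³
  aluminum alloy: M = 22.0×10⁻³
  silicon carbide: M = 21.5×10⁻³
  alumina ceramic: M = 12.7×10⁻³
  tungsten: M = 4.09×10⁻³
Beryllium has the largest M.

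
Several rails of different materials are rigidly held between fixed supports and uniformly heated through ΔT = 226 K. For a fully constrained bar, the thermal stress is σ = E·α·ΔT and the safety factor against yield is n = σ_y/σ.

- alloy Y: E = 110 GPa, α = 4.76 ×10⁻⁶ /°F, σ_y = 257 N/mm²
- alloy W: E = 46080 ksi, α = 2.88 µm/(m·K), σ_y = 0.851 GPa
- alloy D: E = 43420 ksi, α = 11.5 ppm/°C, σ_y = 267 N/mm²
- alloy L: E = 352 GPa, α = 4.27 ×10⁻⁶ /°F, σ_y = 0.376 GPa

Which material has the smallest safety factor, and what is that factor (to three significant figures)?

In consistent units (E in GPa, α in ×10⁻⁶/K, σ_y in MPa):
  alloy Y: E = 110.0, α = 8.57, σ_y = 257.0 → σ = 213 MPa, n = 1.21
  alloy W: E = 317.7, α = 2.88, σ_y = 851.0 → σ = 207 MPa, n = 4.12
  alloy D: E = 299.4, α = 11.5, σ_y = 267.0 → σ = 778 MPa, n = 0.343
  alloy L: E = 352.0, α = 7.69, σ_y = 376.0 → σ = 611 MPa, n = 0.615
Smallest n: alloy D with n = 0.343.

alloy D, n = 0.343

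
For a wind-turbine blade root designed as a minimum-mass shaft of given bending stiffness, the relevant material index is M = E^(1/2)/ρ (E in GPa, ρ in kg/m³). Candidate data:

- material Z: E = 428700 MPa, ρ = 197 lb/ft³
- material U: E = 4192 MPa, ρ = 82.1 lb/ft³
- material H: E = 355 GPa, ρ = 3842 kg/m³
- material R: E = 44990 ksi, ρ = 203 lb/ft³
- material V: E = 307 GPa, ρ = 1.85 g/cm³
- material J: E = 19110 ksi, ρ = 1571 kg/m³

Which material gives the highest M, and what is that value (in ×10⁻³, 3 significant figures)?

In SI units:
  material Z: E = 428.7 GPa, ρ = 3156 kg/m³
  material U: E = 4.192 GPa, ρ = 1315 kg/m³
  material H: E = 355.0 GPa, ρ = 3842 kg/m³
  material R: E = 310.2 GPa, ρ = 3252 kg/m³
  material V: E = 307.0 GPa, ρ = 1850 kg/m³
  material J: E = 131.8 GPa, ρ = 1571 kg/m³
  material V: M = 9.47×10⁻³
  material J: M = 7.31×10⁻³
  material Z: M = 6.56×10⁻³
  material R: M = 5.42×10⁻³
  material H: M = 4.90×10⁻³
  material U: M = 1.56×10⁻³
Material V has the largest M.

material V, M = 9.47×10⁻³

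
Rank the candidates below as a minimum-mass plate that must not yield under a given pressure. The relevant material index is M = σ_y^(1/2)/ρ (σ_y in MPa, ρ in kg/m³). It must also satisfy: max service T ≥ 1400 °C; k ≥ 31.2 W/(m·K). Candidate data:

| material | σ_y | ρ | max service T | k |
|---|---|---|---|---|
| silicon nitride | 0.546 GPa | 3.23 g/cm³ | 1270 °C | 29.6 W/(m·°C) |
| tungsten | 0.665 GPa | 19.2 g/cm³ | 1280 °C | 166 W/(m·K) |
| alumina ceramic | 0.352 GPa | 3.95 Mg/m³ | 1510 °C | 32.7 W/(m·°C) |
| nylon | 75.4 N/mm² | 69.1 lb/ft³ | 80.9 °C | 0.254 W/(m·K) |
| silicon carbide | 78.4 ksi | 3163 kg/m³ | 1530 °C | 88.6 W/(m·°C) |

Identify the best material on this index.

Screen on constraints: max service T ≥ 1400 °C; k ≥ 31.2 W/(m·K). Survivors: alumina ceramic, silicon carbide.
In SI units:
  alumina ceramic: σ_y = 352.0 MPa, ρ = 3950 kg/m³
  silicon carbide: σ_y = 540.5 MPa, ρ = 3163 kg/m³
  silicon carbide: M = 7.35×10⁻³
  alumina ceramic: M = 4.75×10⁻³
Silicon carbide ranks first.

silicon carbide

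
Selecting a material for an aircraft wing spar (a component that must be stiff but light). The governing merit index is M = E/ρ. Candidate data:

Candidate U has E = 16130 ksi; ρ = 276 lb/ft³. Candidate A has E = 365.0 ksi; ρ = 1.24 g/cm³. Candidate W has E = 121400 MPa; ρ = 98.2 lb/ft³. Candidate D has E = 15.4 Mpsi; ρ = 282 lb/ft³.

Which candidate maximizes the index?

In SI units:
  candidate U: E = 111.2 GPa, ρ = 4421 kg/m³
  candidate A: E = 2.517 GPa, ρ = 1240 kg/m³
  candidate W: E = 121.4 GPa, ρ = 1573 kg/m³
  candidate D: E = 106.2 GPa, ρ = 4517 kg/m³
  candidate W: M = 77.2 MN·m/kg
  candidate U: M = 25.2 MN·m/kg
  candidate D: M = 23.5 MN·m/kg
  candidate A: M = 2.03 MN·m/kg
Candidate W has the largest M.

candidate W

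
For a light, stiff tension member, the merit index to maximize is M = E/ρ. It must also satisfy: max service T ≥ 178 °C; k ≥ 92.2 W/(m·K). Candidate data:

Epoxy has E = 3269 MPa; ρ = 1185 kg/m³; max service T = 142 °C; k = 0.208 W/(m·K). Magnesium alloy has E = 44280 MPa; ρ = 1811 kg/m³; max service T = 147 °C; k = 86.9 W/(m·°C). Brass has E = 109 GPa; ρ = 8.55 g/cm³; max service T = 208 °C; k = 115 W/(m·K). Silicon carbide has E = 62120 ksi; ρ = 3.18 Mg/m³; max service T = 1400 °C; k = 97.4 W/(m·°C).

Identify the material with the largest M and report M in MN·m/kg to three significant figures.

Screen on constraints: max service T ≥ 178 °C; k ≥ 92.2 W/(m·K). Survivors: brass, silicon carbide.
After converting to SI:
  brass: E = 109.0 GPa, ρ = 8550 kg/m³
  silicon carbide: E = 428.3 GPa, ρ = 3180 kg/m³
  silicon carbide: M = 135 MN·m/kg
  brass: M = 12.7 MN·m/kg
Silicon carbide has the largest M.

silicon carbide, M = 135 MN·m/kg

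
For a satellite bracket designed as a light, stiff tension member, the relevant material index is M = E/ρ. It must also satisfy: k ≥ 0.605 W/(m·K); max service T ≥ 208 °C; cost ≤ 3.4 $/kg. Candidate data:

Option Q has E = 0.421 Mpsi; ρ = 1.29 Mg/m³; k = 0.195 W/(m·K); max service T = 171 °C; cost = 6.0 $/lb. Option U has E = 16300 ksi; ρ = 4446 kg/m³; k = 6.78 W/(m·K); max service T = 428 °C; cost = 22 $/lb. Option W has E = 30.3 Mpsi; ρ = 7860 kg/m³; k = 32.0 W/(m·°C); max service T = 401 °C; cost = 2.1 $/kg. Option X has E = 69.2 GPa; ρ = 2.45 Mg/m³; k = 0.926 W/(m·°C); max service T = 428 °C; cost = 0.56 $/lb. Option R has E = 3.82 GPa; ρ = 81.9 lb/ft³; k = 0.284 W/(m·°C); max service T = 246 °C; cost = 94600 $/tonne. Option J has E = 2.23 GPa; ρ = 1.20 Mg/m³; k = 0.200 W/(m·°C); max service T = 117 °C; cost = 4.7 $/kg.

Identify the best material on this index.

option X

Screen on constraints: k ≥ 0.605 W/(m·K); max service T ≥ 208 °C; cost ≤ 3.4 $/kg. Survivors: option W, option X.
Normalizing units and computing the index:
  option W: E = 208.9 GPa, ρ = 7860 kg/m³
  option X: E = 69.20 GPa, ρ = 2450 kg/m³
  option X: M = 28.2 MN·m/kg
  option W: M = 26.6 MN·m/kg
The maximum is for option X.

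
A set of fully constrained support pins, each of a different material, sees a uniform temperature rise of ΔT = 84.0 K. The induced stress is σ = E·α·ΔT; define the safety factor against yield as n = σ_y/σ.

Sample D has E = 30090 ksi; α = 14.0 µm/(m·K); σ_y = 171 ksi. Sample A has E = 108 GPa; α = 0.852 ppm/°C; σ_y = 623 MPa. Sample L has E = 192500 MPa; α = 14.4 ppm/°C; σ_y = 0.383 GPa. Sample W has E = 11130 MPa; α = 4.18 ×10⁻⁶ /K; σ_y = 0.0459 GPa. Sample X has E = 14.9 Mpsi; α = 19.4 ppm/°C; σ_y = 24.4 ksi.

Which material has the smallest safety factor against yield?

sample X

Converting E to GPa, α to ×10⁻⁶/K, σ_y to MPa, then σ and n for each:
  sample D: E = 207.5, α = 14.0, σ_y = 1179 → σ = 244 MPa, n = 4.83
  sample A: E = 108.0, α = 0.852, σ_y = 623.0 → σ = 7.73 MPa, n = 80.6
  sample L: E = 192.5, α = 14.4, σ_y = 383.0 → σ = 233 MPa, n = 1.64
  sample W: E = 11.13, α = 4.18, σ_y = 45.90 → σ = 3.91 MPa, n = 11.7
  sample X: E = 102.7, α = 19.4, σ_y = 168.2 → σ = 167 MPa, n = 1.00
Smallest n: sample X with n = 1.00.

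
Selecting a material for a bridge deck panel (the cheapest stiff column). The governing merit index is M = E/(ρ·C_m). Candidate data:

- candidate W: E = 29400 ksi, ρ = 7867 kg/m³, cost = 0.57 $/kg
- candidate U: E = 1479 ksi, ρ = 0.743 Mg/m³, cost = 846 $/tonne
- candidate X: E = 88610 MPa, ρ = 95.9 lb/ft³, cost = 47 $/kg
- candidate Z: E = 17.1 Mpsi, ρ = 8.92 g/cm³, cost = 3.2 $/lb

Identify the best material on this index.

candidate W

In SI units:
  candidate W: E = 202.7 GPa, ρ = 7867 kg/m³, cost = 0.5700 $/kg
  candidate U: E = 10.20 GPa, ρ = 743.0 kg/m³, cost = 0.8460 $/kg
  candidate X: E = 88.61 GPa, ρ = 1536 kg/m³, cost = 47.00 $/kg
  candidate Z: E = 117.9 GPa, ρ = 8920 kg/m³, cost = 7.055 $/kg
  candidate W: M = 45.2 MN·m per $
  candidate U: M = 16.2 MN·m per $
  candidate Z: M = 1.87 MN·m per $
  candidate X: M = 1.23 MN·m per $
Highest index: candidate W.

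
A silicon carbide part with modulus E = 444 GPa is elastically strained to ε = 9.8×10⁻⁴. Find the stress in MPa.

σ = E·ε = 444000 MPa × 9.8×10⁻⁴ = 435 MPa.

435 MPa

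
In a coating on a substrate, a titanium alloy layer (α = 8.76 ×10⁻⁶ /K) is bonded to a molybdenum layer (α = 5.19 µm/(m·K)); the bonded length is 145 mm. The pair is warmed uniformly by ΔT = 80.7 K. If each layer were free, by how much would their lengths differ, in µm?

41.8 µm

Δα = |8.76 − 5.19|×10⁻⁶/K = 3.57×10⁻⁶/K.
ΔL_mismatch = Δα·L·ΔT = 3.57×10⁻⁶ × 145.0 mm × 80.7 K = 41.8 µm.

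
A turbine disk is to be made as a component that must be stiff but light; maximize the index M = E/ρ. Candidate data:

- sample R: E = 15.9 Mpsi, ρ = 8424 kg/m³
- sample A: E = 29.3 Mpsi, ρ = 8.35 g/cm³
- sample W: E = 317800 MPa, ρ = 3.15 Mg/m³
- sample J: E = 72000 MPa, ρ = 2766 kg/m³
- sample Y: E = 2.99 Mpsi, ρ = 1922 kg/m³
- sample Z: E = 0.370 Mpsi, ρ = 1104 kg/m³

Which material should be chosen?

In SI units:
  sample R: E = 109.6 GPa, ρ = 8424 kg/m³
  sample A: E = 202.0 GPa, ρ = 8350 kg/m³
  sample W: E = 317.8 GPa, ρ = 3150 kg/m³
  sample J: E = 72.00 GPa, ρ = 2766 kg/m³
  sample Y: E = 20.62 GPa, ρ = 1922 kg/m³
  sample Z: E = 2.551 GPa, ρ = 1104 kg/m³
  sample W: M = 101 MN·m/kg
  sample J: M = 26.0 MN·m/kg
  sample A: M = 24.2 MN·m/kg
  sample R: M = 13.0 MN·m/kg
  sample Y: M = 10.7 MN·m/kg
  sample Z: M = 2.31 MN·m/kg
Sample W ranks first.

sample W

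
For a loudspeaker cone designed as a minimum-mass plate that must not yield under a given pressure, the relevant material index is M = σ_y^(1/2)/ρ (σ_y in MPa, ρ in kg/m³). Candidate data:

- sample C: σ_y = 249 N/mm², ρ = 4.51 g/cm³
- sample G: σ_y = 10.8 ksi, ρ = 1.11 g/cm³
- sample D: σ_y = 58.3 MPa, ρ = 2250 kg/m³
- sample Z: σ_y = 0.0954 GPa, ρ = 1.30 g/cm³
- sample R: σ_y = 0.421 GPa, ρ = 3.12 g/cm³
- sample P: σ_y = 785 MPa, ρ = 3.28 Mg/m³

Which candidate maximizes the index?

Putting every candidate on a common basis:
  sample C: σ_y = 249.0 MPa, ρ = 4510 kg/m³
  sample G: σ_y = 74.46 MPa, ρ = 1110 kg/m³
  sample D: σ_y = 58.30 MPa, ρ = 2250 kg/m³
  sample Z: σ_y = 95.40 MPa, ρ = 1300 kg/m³
  sample R: σ_y = 421.0 MPa, ρ = 3120 kg/m³
  sample P: σ_y = 785.0 MPa, ρ = 3280 kg/m³
  sample P: M = 8.54×10⁻³
  sample G: M = 7.77×10⁻³
  sample Z: M = 7.51×10⁻³
  sample R: M = 6.58×10⁻³
  sample C: M = 3.50×10⁻³
  sample D: M = 3.39×10⁻³
Highest index: sample P.

sample P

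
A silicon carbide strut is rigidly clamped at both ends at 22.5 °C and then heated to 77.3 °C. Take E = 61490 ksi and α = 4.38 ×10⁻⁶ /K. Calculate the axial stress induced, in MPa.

102 MPa

E = 61490 ksi = 424.0 GPa.
ΔT = 54.80 K. Constrained thermal stress σ = E·α·ΔT = 424.0×10³ MPa × 4.38×10⁻⁶ × 54.80 = 102 MPa (compressive).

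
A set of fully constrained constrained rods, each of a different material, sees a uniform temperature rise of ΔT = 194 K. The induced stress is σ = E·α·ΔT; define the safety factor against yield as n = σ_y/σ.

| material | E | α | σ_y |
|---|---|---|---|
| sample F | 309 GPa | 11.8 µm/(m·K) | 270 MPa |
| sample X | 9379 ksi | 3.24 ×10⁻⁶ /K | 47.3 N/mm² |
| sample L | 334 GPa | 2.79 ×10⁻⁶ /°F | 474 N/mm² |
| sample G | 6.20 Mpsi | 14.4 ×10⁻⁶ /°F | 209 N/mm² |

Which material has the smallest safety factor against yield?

sample F

With everything in SI (GPa, ×10⁻⁶/K, MPa):
  sample F: E = 309.0, α = 11.8, σ_y = 270.0 → σ = 707 MPa, n = 0.382
  sample X: E = 64.67, α = 3.24, σ_y = 47.30 → σ = 40.6 MPa, n = 1.16
  sample L: E = 334.0, α = 5.02, σ_y = 474.0 → σ = 325 MPa, n = 1.46
  sample G: E = 42.75, α = 25.9, σ_y = 209.0 → σ = 215 MPa, n = 0.972
The minimum is sample F at n = 0.382.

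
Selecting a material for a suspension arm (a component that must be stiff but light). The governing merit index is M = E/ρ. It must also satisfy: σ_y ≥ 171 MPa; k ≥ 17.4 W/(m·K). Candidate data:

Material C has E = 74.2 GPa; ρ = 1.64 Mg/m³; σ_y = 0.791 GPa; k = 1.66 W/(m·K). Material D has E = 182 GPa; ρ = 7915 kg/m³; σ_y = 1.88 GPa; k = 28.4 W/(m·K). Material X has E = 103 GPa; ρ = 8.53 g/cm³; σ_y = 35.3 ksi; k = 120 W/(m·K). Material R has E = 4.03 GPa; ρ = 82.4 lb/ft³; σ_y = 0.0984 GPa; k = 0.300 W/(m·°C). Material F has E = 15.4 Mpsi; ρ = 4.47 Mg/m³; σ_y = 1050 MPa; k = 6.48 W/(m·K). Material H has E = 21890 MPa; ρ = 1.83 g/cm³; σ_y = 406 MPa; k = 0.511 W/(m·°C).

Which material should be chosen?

material D

Screen on constraints: σ_y ≥ 171 MPa; k ≥ 17.4 W/(m·K). Survivors: material D, material X.
Putting every candidate on a common basis:
  material D: E = 182.0 GPa, ρ = 7915 kg/m³
  material X: E = 103.0 GPa, ρ = 8530 kg/m³
  material D: M = 23.0 MN·m/kg
  material X: M = 12.1 MN·m/kg
The maximum is for material D.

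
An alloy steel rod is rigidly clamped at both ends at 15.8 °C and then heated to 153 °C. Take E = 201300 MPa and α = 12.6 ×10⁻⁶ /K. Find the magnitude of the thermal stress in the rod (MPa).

E = 201300 MPa = 201.3 GPa.
ΔT = 137.2 K. Constrained thermal stress σ = E·α·ΔT = 201.3×10³ MPa × 12.6×10⁻⁶ × 137.2 = 348 MPa (compressive).

348 MPa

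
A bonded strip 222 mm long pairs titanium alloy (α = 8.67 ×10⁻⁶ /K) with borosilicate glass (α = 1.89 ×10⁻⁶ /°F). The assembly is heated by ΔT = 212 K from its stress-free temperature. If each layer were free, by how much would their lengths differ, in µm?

248 µm

borosilicate glass: α = 1.89×10⁻⁶/°F × 9/5 = 3.40×10⁻⁶/K.
Δα = |8.67 − 3.40|×10⁻⁶/K = 5.27×10⁻⁶/K.
ΔL_mismatch = Δα·L·ΔT = 5.27×10⁻⁶ × 222.0 mm × 212.0 K = 248 µm.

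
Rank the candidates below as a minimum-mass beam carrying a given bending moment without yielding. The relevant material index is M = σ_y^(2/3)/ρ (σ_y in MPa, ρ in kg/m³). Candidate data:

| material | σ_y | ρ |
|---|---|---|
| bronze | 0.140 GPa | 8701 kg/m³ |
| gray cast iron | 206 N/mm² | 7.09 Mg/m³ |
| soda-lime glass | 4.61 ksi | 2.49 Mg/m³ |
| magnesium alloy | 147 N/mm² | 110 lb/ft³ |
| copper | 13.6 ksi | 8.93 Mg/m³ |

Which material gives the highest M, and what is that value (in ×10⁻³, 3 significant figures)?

Normalizing units and computing the index:
  bronze: σ_y = 140.0 MPa, ρ = 8701 kg/m³
  gray cast iron: σ_y = 206.0 MPa, ρ = 7090 kg/m³
  soda-lime glass: σ_y = 31.78 MPa, ρ = 2490 kg/m³
  magnesium alloy: σ_y = 147.0 MPa, ρ = 1762 kg/m³
  copper: σ_y = 93.77 MPa, ρ = 8930 kg/m³
  magnesium alloy: M = 15.8×10⁻³
  gray cast iron: M = 4.92×10⁻³
  soda-lime glass: M = 4.03×10⁻³
  bronze: M = 3.10×10⁻³
  copper: M = 2.31×10⁻³
The maximum is for magnesium alloy.

magnesium alloy, M = 15.8×10⁻³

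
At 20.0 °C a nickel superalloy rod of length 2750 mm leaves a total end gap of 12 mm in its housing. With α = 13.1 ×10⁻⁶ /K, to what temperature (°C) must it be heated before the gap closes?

353 °C

α·L₀·ΔT = 12.0 mm ⇒ ΔT = 12.0 / (13.1×10⁻⁶ × 2750.0) = 333.1 K.
T = 20.0 + 333.1 = 353.1 °C.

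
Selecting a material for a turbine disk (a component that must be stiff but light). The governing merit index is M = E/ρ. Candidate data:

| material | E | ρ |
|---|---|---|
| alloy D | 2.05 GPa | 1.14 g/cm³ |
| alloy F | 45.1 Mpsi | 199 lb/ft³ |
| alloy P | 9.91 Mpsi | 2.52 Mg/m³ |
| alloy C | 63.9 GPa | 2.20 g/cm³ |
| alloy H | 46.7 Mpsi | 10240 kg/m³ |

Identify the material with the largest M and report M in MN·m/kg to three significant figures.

alloy F, M = 97.5 MN·m/kg

In SI units:
  alloy D: E = 2.050 GPa, ρ = 1140 kg/m³
  alloy F: E = 311.0 GPa, ρ = 3188 kg/m³
  alloy P: E = 68.33 GPa, ρ = 2520 kg/m³
  alloy C: E = 63.90 GPa, ρ = 2200 kg/m³
  alloy H: E = 322.0 GPa, ρ = 10240 kg/m³
  alloy F: M = 97.5 MN·m/kg
  alloy H: M = 31.4 MN·m/kg
  alloy C: M = 29.0 MN·m/kg
  alloy P: M = 27.1 MN·m/kg
  alloy D: M = 1.80 MN·m/kg
The maximum is for alloy F.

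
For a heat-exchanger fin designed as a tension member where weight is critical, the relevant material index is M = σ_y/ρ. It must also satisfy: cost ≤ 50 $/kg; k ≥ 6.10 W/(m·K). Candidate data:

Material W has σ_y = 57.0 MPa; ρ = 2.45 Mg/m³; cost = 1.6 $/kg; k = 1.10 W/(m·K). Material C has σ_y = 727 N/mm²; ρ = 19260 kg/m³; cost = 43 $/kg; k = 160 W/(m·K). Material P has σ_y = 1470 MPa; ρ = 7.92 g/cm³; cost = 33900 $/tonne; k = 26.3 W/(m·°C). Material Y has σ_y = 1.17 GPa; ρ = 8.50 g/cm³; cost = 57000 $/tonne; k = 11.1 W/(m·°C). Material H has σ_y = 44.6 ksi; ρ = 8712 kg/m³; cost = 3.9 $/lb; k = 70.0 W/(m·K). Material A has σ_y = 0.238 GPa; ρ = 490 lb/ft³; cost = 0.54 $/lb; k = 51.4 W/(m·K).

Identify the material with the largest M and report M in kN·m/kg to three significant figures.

material P, M = 186 kN·m/kg

Screen on constraints: cost ≤ 50 $/kg; k ≥ 6.10 W/(m·K). Survivors: material C, material P, material H, material A.
Normalizing units and computing the index:
  material C: σ_y = 727.0 MPa, ρ = 19260 kg/m³
  material P: σ_y = 1470 MPa, ρ = 7920 kg/m³
  material H: σ_y = 307.5 MPa, ρ = 8712 kg/m³
  material A: σ_y = 238.0 MPa, ρ = 7849 kg/m³
  material P: M = 186 kN·m/kg
  material C: M = 37.7 kN·m/kg
  material H: M = 35.3 kN·m/kg
  material A: M = 30.3 kN·m/kg
Highest index: material P.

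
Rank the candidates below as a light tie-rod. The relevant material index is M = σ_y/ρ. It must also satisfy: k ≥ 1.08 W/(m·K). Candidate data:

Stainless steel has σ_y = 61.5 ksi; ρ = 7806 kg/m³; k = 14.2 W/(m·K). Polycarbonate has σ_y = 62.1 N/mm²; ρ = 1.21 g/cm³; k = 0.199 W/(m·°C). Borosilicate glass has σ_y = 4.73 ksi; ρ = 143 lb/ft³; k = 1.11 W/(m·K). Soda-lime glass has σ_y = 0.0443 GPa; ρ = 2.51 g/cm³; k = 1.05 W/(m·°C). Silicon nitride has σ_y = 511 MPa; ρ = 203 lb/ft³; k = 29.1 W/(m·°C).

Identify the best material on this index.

Screen on constraints: k ≥ 1.08 W/(m·K). Survivors: stainless steel, borosilicate glass, silicon nitride.
Normalizing units and computing the index:
  stainless steel: σ_y = 424.0 MPa, ρ = 7806 kg/m³
  borosilicate glass: σ_y = 32.61 MPa, ρ = 2291 kg/m³
  silicon nitride: σ_y = 511.0 MPa, ρ = 3252 kg/m³
  silicon nitride: M = 157 kN·m/kg
  stainless steel: M = 54.3 kN·m/kg
  borosilicate glass: M = 14.2 kN·m/kg
Silicon nitride ranks first.

silicon nitride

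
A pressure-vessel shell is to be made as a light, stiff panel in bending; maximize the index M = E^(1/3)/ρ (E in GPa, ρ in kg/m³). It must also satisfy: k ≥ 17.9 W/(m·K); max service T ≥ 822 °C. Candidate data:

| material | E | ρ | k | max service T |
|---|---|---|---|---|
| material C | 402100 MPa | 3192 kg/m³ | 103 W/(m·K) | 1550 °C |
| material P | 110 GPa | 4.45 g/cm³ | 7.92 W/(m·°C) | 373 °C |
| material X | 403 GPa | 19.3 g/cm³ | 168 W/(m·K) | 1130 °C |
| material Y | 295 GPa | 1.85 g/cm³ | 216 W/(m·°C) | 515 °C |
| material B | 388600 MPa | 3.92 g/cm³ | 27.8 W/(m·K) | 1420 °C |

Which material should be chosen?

Screen on constraints: k ≥ 17.9 W/(m·K); max service T ≥ 822 °C. Survivors: material C, material X, material B.
Putting every candidate on a common basis:
  material C: E = 402.1 GPa, ρ = 3192 kg/m³
  material X: E = 403.0 GPa, ρ = 19300 kg/m³
  material B: E = 388.6 GPa, ρ = 3920 kg/m³
  material C: M = 2.31×10⁻³
  material B: M = 1.86×10⁻³
  material X: M = 0.383×10⁻³
Material C has the largest M.

material C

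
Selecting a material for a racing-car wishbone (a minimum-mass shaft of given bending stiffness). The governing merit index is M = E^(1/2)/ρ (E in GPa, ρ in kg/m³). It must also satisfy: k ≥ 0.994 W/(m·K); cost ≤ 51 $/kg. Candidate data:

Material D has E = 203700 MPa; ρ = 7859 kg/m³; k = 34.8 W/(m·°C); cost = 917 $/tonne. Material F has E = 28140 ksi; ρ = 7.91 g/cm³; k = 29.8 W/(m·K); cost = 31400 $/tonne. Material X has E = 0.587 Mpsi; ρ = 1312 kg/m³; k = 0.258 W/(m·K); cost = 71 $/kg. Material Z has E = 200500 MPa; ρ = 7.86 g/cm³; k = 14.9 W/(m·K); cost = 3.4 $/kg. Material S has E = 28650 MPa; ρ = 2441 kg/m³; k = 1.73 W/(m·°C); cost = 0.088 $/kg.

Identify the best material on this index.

material S

Screen on constraints: k ≥ 0.994 W/(m·K); cost ≤ 51 $/kg. Survivors: material D, material F, material Z, material S.
Normalizing units and computing the index:
  material D: E = 203.7 GPa, ρ = 7859 kg/m³
  material F: E = 194.0 GPa, ρ = 7910 kg/m³
  material Z: E = 200.5 GPa, ρ = 7860 kg/m³
  material S: E = 28.65 GPa, ρ = 2441 kg/m³
  material S: M = 2.19×10⁻³
  material D: M = 1.82×10⁻³
  material Z: M = 1.80×10⁻³
  material F: M = 1.76×10⁻³
Highest index: material S.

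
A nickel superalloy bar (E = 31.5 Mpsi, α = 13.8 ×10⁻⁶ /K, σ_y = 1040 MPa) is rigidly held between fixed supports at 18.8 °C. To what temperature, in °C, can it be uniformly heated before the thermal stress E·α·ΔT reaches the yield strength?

E = 31.5 Mpsi = 217.2 GPa.
E·α·ΔT = 1040 MPa ⇒ ΔT = 1040 / (217.2×10³ × 13.8×10⁻⁶) = 347.0 K.
T = 18.8 + 347.0 = 365.8 °C.

366 °C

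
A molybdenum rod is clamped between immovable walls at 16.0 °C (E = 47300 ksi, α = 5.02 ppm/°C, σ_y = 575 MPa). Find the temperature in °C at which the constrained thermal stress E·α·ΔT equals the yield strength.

367 °C

E = 47300 ksi = 326.1 GPa.
E·α·ΔT = 575.0 MPa ⇒ ΔT = 575.0 / (326.1×10³ × 5.02×10⁻⁶) = 351.2 K.
T = 16.0 + 351.2 = 367.2 °C.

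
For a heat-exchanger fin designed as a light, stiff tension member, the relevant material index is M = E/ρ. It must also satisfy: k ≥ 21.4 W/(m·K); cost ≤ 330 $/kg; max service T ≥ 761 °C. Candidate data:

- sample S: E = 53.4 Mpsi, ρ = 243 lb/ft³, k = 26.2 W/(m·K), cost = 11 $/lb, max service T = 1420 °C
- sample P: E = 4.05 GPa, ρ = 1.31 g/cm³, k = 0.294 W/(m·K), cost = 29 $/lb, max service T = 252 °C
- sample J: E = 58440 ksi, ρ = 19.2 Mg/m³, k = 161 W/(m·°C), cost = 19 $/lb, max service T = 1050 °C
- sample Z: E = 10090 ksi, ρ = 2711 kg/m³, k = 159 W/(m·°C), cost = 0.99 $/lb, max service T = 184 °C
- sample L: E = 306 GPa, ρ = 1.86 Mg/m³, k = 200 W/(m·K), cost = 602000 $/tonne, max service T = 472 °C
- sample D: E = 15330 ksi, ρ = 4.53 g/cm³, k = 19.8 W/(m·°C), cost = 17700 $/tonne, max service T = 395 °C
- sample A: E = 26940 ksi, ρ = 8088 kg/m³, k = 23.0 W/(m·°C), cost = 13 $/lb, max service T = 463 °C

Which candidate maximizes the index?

sample S

Screen on constraints: k ≥ 21.4 W/(m·K); cost ≤ 330 $/kg; max service T ≥ 761 °C. Survivors: sample S, sample J.
Normalizing units and computing the index:
  sample S: E = 368.2 GPa, ρ = 3892 kg/m³
  sample J: E = 402.9 GPa, ρ = 19200 kg/m³
  sample S: M = 94.6 MN·m/kg
  sample J: M = 21.0 MN·m/kg
The maximum is for sample S.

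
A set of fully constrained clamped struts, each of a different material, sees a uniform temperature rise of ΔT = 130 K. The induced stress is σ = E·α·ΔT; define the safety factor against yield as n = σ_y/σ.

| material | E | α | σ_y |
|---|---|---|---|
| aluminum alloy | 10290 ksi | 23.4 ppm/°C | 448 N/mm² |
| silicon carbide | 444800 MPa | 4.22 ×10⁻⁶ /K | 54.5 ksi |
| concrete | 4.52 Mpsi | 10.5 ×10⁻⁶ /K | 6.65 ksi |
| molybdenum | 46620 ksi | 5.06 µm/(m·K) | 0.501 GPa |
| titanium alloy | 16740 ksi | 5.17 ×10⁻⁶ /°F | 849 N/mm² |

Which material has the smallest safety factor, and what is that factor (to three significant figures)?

concrete, n = 1.08

With everything in SI (GPa, ×10⁻⁶/K, MPa):
  aluminum alloy: E = 70.95, α = 23.4, σ_y = 448.0 → σ = 216 MPa, n = 2.08
  silicon carbide: E = 444.8, α = 4.22, σ_y = 375.8 → σ = 244 MPa, n = 1.54
  concrete: E = 31.16, α = 10.5, σ_y = 45.85 → σ = 42.5 MPa, n = 1.08
  molybdenum: E = 321.4, α = 5.06, σ_y = 501.0 → σ = 211 MPa, n = 2.37
  titanium alloy: E = 115.4, α = 9.31, σ_y = 849.0 → σ = 140 MPa, n = 6.08
Concrete has the lowest safety factor, n = 1.08.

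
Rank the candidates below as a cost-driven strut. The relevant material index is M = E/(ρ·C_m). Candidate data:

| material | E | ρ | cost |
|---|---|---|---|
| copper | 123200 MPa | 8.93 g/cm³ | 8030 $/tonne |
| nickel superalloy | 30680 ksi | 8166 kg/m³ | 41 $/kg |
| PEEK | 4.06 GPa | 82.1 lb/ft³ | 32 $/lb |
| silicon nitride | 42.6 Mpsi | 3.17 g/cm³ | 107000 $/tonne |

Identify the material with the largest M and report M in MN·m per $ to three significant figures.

Convert each candidate to consistent units, then evaluate M:
  copper: E = 123.2 GPa, ρ = 8930 kg/m³, cost = 8.030 $/kg
  nickel superalloy: E = 211.5 GPa, ρ = 8166 kg/m³, cost = 41.00 $/kg
  PEEK: E = 4.060 GPa, ρ = 1315 kg/m³, cost = 70.55 $/kg
  silicon nitride: E = 293.7 GPa, ρ = 3170 kg/m³, cost = 107.0 $/kg
  copper: M = 1.72 MN·m per $
  silicon nitride: M = 0.866 MN·m per $
  nickel superalloy: M = 0.632 MN·m per $
  PEEK: M = 0.0438 MN·m per $
The maximum is for copper.

copper, M = 1.72 MN·m per $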